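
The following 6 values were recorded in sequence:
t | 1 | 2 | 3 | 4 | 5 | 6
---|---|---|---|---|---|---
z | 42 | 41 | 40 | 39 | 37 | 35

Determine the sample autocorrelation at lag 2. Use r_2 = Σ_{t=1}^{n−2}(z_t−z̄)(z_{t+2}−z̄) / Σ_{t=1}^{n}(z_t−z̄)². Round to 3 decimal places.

Mean z̄ = (42 + 41 + 40 + 39 + 37 + 35)/6 = 39.0000
Deviations from mean: 3.0000, 2.0000, 1.0000, 0.0000, -2.0000, -4.0000
Σ(z_t−z̄)(z_{t+2}−z̄) = (3.0000) + (0.0000) + (-2.0000) + (0.0000) = 1.0000
Denominator Σ(z_t−z̄)² = 34.0000
r_2 = 1.0000 / 34.0000 = 0.029

0.029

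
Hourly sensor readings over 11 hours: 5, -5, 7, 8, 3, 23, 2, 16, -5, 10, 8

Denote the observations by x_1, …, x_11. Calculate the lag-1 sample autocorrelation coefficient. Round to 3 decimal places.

-0.460

Mean x̄ = (5 − 5 + 7 + 8 + 3 + 23 + 2 + 16 − 5 + 10 + 8)/11 = 6.5455
Numerator Σ_{t=1}^{10}(x_t−x̄)(x_{t+1}−x̄) = -312.0248
Denominator Σ(x_t−x̄)² = 678.7273
r_1 = -312.0248 / 678.7273 = -0.460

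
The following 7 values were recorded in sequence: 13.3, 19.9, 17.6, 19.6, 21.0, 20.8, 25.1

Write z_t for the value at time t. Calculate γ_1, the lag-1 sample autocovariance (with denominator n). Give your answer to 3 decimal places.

0.825

Mean z̄ = (13.3 + 19.9 + 17.6 + 19.6 + 21.0 + 20.8 + 25.1)/7 = 19.6143
Σ_{t=1}^{6}(z_t−z̄)(z_{t+1}−z̄) = 5.7769
γ_1 = 5.7769 / 7 = 0.825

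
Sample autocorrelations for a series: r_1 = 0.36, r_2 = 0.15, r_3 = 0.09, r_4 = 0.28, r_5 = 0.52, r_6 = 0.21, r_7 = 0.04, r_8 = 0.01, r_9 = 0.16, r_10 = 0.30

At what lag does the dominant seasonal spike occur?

The largest autocorrelation is r_5 = 0.52; the remaining lags stay at or below 0.36. The elevated value at lag 1 (0.36), dropping to 0.15 at lag 2, reflects decaying short-term dependence rather than seasonality.
The dominant spike at lag 5 indicates a seasonal period of 5.

5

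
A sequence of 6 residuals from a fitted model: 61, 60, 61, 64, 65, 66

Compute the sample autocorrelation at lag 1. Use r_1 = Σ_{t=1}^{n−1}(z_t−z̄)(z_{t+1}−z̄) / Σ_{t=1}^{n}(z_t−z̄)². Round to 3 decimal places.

Mean z̄ = (61 + 60 + 61 + 64 + 65 + 66)/6 = 62.8333
Deviations from mean: -1.8333, -2.8333, -1.8333, 1.1667, 2.1667, 3.1667
Σ(z_t−z̄)(z_{t+1}−z̄) = (5.1944) + (5.1944) + (-2.1389) + (2.5278) + (6.8611) = 17.6389
Denominator Σ(z_t−z̄)² = 30.8333
r_1 = 17.6389 / 30.8333 = 0.572

0.572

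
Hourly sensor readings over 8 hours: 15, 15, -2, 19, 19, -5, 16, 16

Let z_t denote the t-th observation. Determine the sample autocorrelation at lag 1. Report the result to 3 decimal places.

Mean z̄ = (15 + 15 − 2 + 19 + 19 − 5 + 16 + 16)/8 = 11.6250
Numerator Σ_{t=1}^{7}(z_t−z̄)(z_{t+1}−z̄) = -256.8906
Denominator Σ(z_t−z̄)² = 631.8750
r_1 = -256.8906 / 631.8750 = -0.407

-0.407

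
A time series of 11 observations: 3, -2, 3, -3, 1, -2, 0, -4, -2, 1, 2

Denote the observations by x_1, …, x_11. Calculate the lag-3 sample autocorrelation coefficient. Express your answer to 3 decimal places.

Mean x̄ = (3 − 2 + 3 − 3 + 1 − 2 + 0 − 4 − 2 + 1 + 2)/11 = -0.2727
Numerator Σ_{t=1}^{8}(x_t−x̄)(x_{t+3}−x̄) = -27.4050
Denominator Σ(x_t−x̄)² = 60.1818
r_3 = -27.4050 / 60.1818 = -0.455

-0.455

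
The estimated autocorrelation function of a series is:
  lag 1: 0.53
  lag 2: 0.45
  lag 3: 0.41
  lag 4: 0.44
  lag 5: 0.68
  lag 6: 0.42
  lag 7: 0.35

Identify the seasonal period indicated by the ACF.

5

The largest autocorrelation is r_5 = 0.68; the remaining lags stay at or below 0.53. The elevated value at lag 1 (0.53), dropping to 0.45 at lag 2, reflects decaying short-term dependence rather than seasonality.
The dominant spike at lag 5 indicates a seasonal period of 5.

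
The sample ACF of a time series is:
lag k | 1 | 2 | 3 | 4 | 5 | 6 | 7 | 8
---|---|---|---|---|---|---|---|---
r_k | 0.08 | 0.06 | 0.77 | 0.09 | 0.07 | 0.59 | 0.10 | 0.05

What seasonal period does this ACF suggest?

3

The largest autocorrelation is r_3 = 0.77, with a weaker echo at lag 6 (0.59); the remaining lags stay at or below 0.10.
The dominant spike at lag 3 indicates a seasonal period of 3.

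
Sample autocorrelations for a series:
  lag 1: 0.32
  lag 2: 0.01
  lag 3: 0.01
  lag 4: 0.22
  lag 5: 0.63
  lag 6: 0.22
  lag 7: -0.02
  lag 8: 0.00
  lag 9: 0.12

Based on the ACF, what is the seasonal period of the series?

The largest autocorrelation is r_5 = 0.63; the remaining lags stay at or below 0.32. The elevated value at lag 1 (0.32), dropping to 0.01 at lag 2, reflects decaying short-term dependence rather than seasonality.
The dominant spike at lag 5 indicates a seasonal period of 5.

5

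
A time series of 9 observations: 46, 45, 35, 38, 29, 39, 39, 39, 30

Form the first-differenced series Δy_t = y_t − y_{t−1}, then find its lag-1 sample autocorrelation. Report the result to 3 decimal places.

First differences Δy: -1, -10, 3, -9, 10, 0, 0, -9
Mean of differences = -2.0000
Numerator Σ(Δy_t−Δȳ)(Δy_{t+1}−Δȳ) = -153.0000
Denominator Σ(Δy_t−Δȳ)² = 340.0000
r_1(Δy) = -153.0000 / 340.0000 = -0.450

-0.450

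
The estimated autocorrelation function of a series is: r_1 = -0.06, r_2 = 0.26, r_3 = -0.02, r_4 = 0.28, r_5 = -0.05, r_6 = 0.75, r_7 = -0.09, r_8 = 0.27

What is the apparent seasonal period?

6

The largest autocorrelation is r_6 = 0.75; the remaining lags stay at or below 0.28.
The dominant spike at lag 6 indicates a seasonal period of 6.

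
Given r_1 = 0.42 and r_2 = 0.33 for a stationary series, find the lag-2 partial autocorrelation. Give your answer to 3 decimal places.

0.186

φ_{22} = (r_2 − r_1²) / (1 − r_1²)
r_1² = (0.42)² = 0.1764
Numerator = 0.33 − 0.1764 = 0.1536; denominator = 1 − 0.1764 = 0.8236
φ_{22} = 0.1536 / 0.8236 = 0.186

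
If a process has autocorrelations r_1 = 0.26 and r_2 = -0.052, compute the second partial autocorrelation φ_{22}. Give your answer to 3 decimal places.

φ_{22} = (r_2 − r_1²) / (1 − r_1²)
r_1² = (0.26)² = 0.0676
Numerator = -0.052 − 0.0676 = -0.1196; denominator = 1 − 0.0676 = 0.9324
φ_{22} = -0.1196 / 0.9324 = -0.128

-0.128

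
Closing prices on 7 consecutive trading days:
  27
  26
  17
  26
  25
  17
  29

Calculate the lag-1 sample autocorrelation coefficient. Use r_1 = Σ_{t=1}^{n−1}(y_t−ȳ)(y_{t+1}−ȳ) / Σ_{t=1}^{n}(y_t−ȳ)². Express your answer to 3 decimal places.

-0.449

Mean ȳ = (27 + 26 + 17 + 26 + 25 + 17 + 29)/7 = 23.8571
Deviations from mean: 3.1429, 2.1429, -6.8571, 2.1429, 1.1429, -6.8571, 5.1429
Σ(y_t−ȳ)(y_{t+1}−ȳ) = (6.7347) + (-14.6939) + (-14.6939) + (2.4490) + (-7.8367) + (-35.2653) = -63.3061
Denominator Σ(y_t−ȳ)² = 140.8571
r_1 = -63.3061 / 140.8571 = -0.449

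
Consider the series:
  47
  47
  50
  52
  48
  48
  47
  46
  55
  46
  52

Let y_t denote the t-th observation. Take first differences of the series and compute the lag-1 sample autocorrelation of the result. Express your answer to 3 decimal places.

-0.639

First differences Δy: 0, 3, 2, -4, 0, -1, -1, 9, -9, 6
Mean of differences = 0.5000
Numerator Σ(Δy_t−Δȳ)(Δy_{t+1}−Δȳ) = -144.7500
Denominator Σ(Δy_t−Δȳ)² = 226.5000
r_1(Δy) = -144.7500 / 226.5000 = -0.639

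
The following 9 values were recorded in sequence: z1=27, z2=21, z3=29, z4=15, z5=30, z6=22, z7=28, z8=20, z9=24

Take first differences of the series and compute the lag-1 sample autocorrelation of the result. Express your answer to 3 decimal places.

First differences Δz: -6, 8, -14, 15, -8, 6, -8, 4
Mean of differences = -0.3750
Numerator Σ(Δz_t−Δz̄)(Δz_{t+1}−Δz̄) = -618.5156
Denominator Σ(Δz_t−Δz̄)² = 699.8750
r_1(Δz) = -618.5156 / 699.8750 = -0.884

-0.884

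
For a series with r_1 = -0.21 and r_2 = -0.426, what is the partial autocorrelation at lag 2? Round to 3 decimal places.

φ_{22} = (r_2 − r_1²) / (1 − r_1²)
r_1² = (-0.21)² = 0.0441
Numerator = -0.426 − 0.0441 = -0.4701; denominator = 1 − 0.0441 = 0.9559
φ_{22} = -0.4701 / 0.9559 = -0.492

-0.492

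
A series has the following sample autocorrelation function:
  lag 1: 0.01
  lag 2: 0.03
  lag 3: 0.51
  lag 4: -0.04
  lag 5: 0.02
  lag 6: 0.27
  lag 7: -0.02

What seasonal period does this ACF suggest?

3

The largest autocorrelation is r_3 = 0.51, with a weaker echo at lag 6 (0.27); the remaining lags stay at or below 0.03.
The dominant spike at lag 3 indicates a seasonal period of 3.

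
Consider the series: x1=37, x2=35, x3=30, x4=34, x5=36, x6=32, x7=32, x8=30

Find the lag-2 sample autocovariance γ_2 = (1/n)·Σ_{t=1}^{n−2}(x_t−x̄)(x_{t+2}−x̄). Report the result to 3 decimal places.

-2.516

Mean x̄ = (37 + 35 + 30 + 34 + 36 + 32 + 32 + 30)/8 = 33.2500
Deviations: 3.7500, 1.7500, -3.2500, 0.7500, 2.7500, -1.2500, -1.2500, -3.2500
Σ_{t=1}^{6}(x_t−x̄)(x_{t+2}−x̄) = -20.1250
γ_2 = -20.1250 / 8 = -2.516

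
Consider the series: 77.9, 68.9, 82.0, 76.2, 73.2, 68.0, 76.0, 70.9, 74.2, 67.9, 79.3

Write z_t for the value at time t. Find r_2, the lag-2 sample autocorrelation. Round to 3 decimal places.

0.167

Mean z̄ = (77.9 + 68.9 + 82.0 + 76.2 + 73.2 + 68.0 + 76.0 + 70.9 + 74.2 + 67.9 + 79.3)/11 = 74.0455
Numerator Σ_{t=1}^{9}(z_t−z̄)(z_{t+2}−z̄) = 37.6322
Denominator Σ(z_t−z̄)² = 225.6273
r_2 = 37.6322 / 225.6273 = 0.167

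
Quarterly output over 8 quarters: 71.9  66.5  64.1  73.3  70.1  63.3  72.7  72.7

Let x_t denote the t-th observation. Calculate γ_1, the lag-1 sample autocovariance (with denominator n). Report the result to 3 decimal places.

Mean x̄ = (71.9 + 66.5 + 64.1 + 73.3 + 70.1 + 63.3 + 72.7 + 72.7)/8 = 69.3250
Σ_{t=1}^{7}(x_t−x̄)(x_{t+1}−x̄) = -23.8156
γ_1 = -23.8156 / 8 = -2.977

-2.977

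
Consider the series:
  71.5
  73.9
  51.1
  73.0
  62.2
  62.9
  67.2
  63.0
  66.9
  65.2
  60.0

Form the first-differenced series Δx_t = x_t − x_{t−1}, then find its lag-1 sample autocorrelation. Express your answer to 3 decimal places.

-0.705

First differences Δx: 2.4, -22.8, 21.9, -10.8, 0.7, 4.3, -4.2, 3.9, -1.7, -5.2
Mean of differences = -1.1500
Numerator Σ(Δx_t−Δx̄)(Δx_{t+1}−Δx̄) = -838.6675
Denominator Σ(Δx_t−Δx̄)² = 1190.3850
r_1(Δx) = -838.6675 / 1190.3850 = -0.705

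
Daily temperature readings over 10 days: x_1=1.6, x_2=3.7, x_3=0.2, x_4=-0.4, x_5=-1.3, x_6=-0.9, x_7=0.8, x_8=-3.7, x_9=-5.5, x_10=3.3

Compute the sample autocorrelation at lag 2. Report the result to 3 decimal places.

Mean x̄ = (1.6 + 3.7 + 0.2 − 0.4 − 1.3 − 0.9 + 0.8 − 3.7 − 5.5 + 3.3)/10 = -0.2200
Numerator Σ_{t=1}^{8}(x_t−x̄)(x_{t+2}−x̄) = -16.6428
Denominator Σ(x_t−x̄)² = 73.9360
r_2 = -16.6428 / 73.9360 = -0.225

-0.225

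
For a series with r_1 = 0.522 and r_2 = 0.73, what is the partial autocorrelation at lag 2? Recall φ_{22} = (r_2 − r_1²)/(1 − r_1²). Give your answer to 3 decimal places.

0.629

φ_{22} = (r_2 − r_1²) / (1 − r_1²)
r_1² = (0.522)² = 0.272484
Numerator = 0.73 − 0.2725 = 0.4575; denominator = 1 − 0.2725 = 0.7275
φ_{22} = 0.4575 / 0.7275 = 0.629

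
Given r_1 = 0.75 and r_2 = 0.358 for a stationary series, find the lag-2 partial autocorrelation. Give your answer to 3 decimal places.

-0.467

φ_{22} = (r_2 − r_1²) / (1 − r_1²)
r_1² = (0.75)² = 0.5625
Numerator = 0.358 − 0.5625 = -0.2045; denominator = 1 − 0.5625 = 0.4375
φ_{22} = -0.2045 / 0.4375 = -0.467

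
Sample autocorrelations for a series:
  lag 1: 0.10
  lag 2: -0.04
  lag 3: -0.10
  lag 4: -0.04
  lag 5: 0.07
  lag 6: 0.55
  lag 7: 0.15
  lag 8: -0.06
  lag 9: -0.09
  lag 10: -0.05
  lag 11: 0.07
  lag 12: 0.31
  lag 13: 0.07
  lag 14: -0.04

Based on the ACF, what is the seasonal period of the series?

The largest autocorrelation is r_6 = 0.55, with a weaker echo at lag 12 (0.31); the remaining lags stay at or below 0.15.
The dominant spike at lag 6 indicates a seasonal period of 6.

6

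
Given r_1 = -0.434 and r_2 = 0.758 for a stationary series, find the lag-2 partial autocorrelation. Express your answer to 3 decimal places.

φ_{22} = (r_2 − r_1²) / (1 − r_1²)
r_1² = (-0.434)² = 0.188356
Numerator = 0.758 − 0.1884 = 0.5696; denominator = 1 − 0.1884 = 0.8116
φ_{22} = 0.5696 / 0.8116 = 0.702

0.702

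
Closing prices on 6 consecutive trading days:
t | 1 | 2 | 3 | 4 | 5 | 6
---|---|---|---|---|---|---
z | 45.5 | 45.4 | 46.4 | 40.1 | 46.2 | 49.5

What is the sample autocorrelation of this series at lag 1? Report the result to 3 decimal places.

Mean z̄ = (45.5 + 45.4 + 46.4 + 40.1 + 46.2 + 49.5)/6 = 45.5167
Σ(z_t−z̄)(z_{t+1}−z̄) = (0.0019) + (-0.1031) + (-4.7847) + (-3.7014) + (2.7219) = -5.8653
Denominator Σ(z_t−z̄)² = 46.4683
r_1 = -5.8653 / 46.4683 = -0.126

-0.126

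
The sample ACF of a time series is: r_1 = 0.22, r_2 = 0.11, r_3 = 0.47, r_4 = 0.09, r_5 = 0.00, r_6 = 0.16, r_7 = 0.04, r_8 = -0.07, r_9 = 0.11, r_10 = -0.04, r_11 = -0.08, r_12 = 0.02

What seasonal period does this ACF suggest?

3

The largest autocorrelation is r_3 = 0.47; the remaining lags stay at or below 0.22. The elevated value at lag 1 (0.22), dropping to 0.11 at lag 2, reflects decaying short-term dependence rather than seasonality.
The dominant spike at lag 3 indicates a seasonal period of 3.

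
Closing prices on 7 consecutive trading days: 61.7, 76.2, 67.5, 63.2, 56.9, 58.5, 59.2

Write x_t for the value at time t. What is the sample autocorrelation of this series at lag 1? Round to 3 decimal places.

Mean x̄ = (61.7 + 76.2 + 67.5 + 63.2 + 56.9 + 58.5 + 59.2)/7 = 63.3143
Σ(x_t−x̄)(x_{t+1}−x̄) = (-20.8012) + (53.9359) + (-0.4784) + (0.7331) + (30.8802) + (19.8073) = 84.0769
Denominator Σ(x_t−x̄)² = 267.4286
r_1 = 84.0769 / 267.4286 = 0.314

0.314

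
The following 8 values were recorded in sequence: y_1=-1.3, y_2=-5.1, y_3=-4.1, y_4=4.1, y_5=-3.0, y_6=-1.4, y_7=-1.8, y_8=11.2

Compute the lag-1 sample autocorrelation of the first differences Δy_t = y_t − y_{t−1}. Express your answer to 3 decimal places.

-0.284

First differences Δy: -3.8, 1.0, 8.2, -7.1, 1.6, -0.4, 13.0
Mean of differences = 1.7857
Numerator Σ(Δy_t−Δȳ)(Δy_{t+1}−Δȳ) = -80.1016
Denominator Σ(Δy_t−Δȳ)² = 282.4886
r_1(Δy) = -80.1016 / 282.4886 = -0.284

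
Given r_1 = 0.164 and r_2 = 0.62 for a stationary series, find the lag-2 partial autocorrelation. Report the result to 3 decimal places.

φ_{22} = (r_2 − r_1²) / (1 − r_1²)
r_1² = (0.164)² = 0.026896
Numerator = 0.62 − 0.0269 = 0.5931; denominator = 1 − 0.0269 = 0.9731
φ_{22} = 0.5931 / 0.9731 = 0.609

0.609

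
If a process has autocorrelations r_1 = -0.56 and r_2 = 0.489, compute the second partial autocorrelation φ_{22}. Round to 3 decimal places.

0.256

φ_{22} = (r_2 − r_1²) / (1 − r_1²)
r_1² = (-0.56)² = 0.3136
Numerator = 0.489 − 0.3136 = 0.1754; denominator = 1 − 0.3136 = 0.6864
φ_{22} = 0.1754 / 0.6864 = 0.256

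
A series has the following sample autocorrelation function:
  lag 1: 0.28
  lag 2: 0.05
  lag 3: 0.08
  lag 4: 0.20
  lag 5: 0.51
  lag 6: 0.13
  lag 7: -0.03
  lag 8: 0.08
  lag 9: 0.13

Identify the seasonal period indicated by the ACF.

5

The largest autocorrelation is r_5 = 0.51; the remaining lags stay at or below 0.28. The elevated value at lag 1 (0.28), dropping to 0.05 at lag 2, reflects decaying short-term dependence rather than seasonality.
The dominant spike at lag 5 indicates a seasonal period of 5.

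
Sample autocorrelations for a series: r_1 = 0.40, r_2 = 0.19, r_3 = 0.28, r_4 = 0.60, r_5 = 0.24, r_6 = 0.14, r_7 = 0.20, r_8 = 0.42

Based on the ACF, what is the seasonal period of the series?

The largest autocorrelation is r_4 = 0.60, with a weaker echo at lag 8 (0.42); the remaining lags stay at or below 0.40. The elevated value at lag 1 (0.40), dropping to 0.19 at lag 2, reflects decaying short-term dependence rather than seasonality.
The dominant spike at lag 4 indicates a seasonal period of 4.

4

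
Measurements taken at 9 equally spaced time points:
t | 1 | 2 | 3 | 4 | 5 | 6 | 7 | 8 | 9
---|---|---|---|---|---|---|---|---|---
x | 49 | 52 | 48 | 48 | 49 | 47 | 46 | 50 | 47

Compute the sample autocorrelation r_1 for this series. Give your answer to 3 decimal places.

-0.113

Mean x̄ = (49 + 52 + 48 + 48 + 49 + 47 + 46 + 50 + 47)/9 = 48.4444
Numerator Σ_{t=1}^{8}(x_t−x̄)(x_{t+1}−x̄) = -2.9753
Denominator Σ(x_t−x̄)² = 26.2222
r_1 = -2.9753 / 26.2222 = -0.113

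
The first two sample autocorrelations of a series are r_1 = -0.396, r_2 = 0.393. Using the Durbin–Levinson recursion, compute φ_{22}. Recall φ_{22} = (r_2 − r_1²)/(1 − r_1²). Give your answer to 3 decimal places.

0.280

φ_{22} = (r_2 − r_1²) / (1 − r_1²)
r_1² = (-0.396)² = 0.156816
Numerator = 0.393 − 0.1568 = 0.2362; denominator = 1 − 0.1568 = 0.8432
φ_{22} = 0.2362 / 0.8432 = 0.280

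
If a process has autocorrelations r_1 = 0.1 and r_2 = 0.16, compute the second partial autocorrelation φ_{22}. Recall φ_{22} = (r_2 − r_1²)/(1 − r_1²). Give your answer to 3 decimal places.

φ_{22} = (r_2 − r_1²) / (1 − r_1²)
r_1² = (0.1)² = 0.01
Numerator = 0.16 − 0.0100 = 0.1500; denominator = 1 − 0.0100 = 0.9900
φ_{22} = 0.1500 / 0.9900 = 0.152

0.152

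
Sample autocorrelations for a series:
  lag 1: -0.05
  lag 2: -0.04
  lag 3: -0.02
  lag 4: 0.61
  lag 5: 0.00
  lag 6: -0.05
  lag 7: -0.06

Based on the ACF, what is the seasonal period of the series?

The largest autocorrelation is r_4 = 0.61; the remaining lags stay at or below 0.00.
The dominant spike at lag 4 indicates a seasonal period of 4.

4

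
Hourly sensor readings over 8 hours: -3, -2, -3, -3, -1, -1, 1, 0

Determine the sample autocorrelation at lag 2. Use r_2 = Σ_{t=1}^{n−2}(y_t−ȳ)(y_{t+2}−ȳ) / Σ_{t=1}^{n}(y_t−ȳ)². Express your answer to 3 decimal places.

Mean ȳ = (-3 − 2 − 3 − 3 − 1 − 1 + 1 + 0)/8 = -1.5000
Deviations from mean: -1.5000, -0.5000, -1.5000, -1.5000, 0.5000, 0.5000, 2.5000, 1.5000
Σ(y_t−ȳ)(y_{t+2}−ȳ) = (2.2500) + (0.7500) + (-0.7500) + (-0.7500) + (1.2500) + (0.7500) = 3.5000
Denominator Σ(y_t−ȳ)² = 16.0000
r_2 = 3.5000 / 16.0000 = 0.219

0.219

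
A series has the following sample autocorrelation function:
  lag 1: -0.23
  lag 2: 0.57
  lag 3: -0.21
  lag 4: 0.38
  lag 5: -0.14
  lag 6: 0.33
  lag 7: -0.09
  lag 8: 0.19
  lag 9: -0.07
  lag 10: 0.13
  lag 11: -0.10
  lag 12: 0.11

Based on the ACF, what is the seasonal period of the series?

2

The largest autocorrelation is r_2 = 0.57, with weaker echoes at lags 4 (0.38), 6 (0.33) and 8 (0.19); the remaining lags stay at or below 0.13.
The dominant spike at lag 2 indicates a seasonal period of 2.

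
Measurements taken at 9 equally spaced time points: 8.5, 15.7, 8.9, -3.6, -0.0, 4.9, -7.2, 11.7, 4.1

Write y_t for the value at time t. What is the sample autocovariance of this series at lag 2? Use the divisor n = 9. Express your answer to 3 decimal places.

Mean ȳ = (8.5 + 15.7 + 8.9 − 3.6 − 0.0 + 4.9 − 7.2 + 11.7 + 4.1)/9 = 4.7778
Σ_{t=1}^{7}(y_t−ȳ)(y_{t+2}−ȳ) = -30.6877
γ_2 = -30.6877 / 9 = -3.410

-3.410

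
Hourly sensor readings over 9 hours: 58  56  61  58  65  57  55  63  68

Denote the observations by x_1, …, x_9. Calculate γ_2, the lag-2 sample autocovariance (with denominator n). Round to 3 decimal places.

Mean x̄ = (58 + 56 + 61 + 58 + 65 + 57 + 55 + 63 + 68)/9 = 60.1111
Σ_{t=1}^{7}(x_t−x̄)(x_{t+2}−x̄) = -56.5802
γ_2 = -56.5802 / 9 = -6.287

-6.287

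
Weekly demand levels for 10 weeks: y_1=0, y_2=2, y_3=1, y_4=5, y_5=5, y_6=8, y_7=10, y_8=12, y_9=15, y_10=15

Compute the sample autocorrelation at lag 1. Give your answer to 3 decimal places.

0.715

Mean ȳ = (0 + 2 + 1 + 5 + 5 + 8 + 10 + 12 + 15 + 15)/10 = 7.3000
Numerator Σ_{t=1}^{9}(y_t−ȳ)(y_{t+1}−ȳ) = 200.3100
Denominator Σ(y_t−ȳ)² = 280.1000
r_1 = 200.3100 / 280.1000 = 0.715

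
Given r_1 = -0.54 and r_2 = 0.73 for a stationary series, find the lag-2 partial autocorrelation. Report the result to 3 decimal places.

φ_{22} = (r_2 − r_1²) / (1 − r_1²)
r_1² = (-0.54)² = 0.2916
Numerator = 0.73 − 0.2916 = 0.4384; denominator = 1 − 0.2916 = 0.7084
φ_{22} = 0.4384 / 0.7084 = 0.619

0.619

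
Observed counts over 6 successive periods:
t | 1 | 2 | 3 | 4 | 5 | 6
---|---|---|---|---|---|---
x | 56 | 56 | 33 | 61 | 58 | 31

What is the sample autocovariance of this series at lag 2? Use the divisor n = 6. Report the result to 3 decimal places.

Mean x̄ = (56 + 56 + 33 + 61 + 58 + 31)/6 = 49.1667
Deviations: 6.8333, 6.8333, -16.1667, 11.8333, 8.8333, -18.1667
Σ_{t=1}^{4}(x_t−x̄)(x_{t+2}−x̄) = -387.3889
γ_2 = -387.3889 / 6 = -64.565

-64.565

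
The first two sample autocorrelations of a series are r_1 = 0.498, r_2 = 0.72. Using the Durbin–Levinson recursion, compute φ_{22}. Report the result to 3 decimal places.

0.628

φ_{22} = (r_2 − r_1²) / (1 − r_1²)
r_1² = (0.498)² = 0.248004
Numerator = 0.72 − 0.2480 = 0.4720; denominator = 1 − 0.2480 = 0.7520
φ_{22} = 0.4720 / 0.7520 = 0.628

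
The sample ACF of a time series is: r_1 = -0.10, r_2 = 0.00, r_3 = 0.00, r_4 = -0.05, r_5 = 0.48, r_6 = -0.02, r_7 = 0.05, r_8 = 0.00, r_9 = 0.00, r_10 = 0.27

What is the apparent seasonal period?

5

The largest autocorrelation is r_5 = 0.48, with a weaker echo at lag 10 (0.27); the remaining lags stay at or below 0.05.
The dominant spike at lag 5 indicates a seasonal period of 5.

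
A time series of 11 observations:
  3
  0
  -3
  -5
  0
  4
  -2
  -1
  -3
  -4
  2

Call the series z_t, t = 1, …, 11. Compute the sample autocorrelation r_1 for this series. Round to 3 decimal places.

Mean z̄ = (3 + 0 − 3 − 5 + 0 + 4 − 2 − 1 − 3 − 4 + 2)/11 = -0.8182
Numerator Σ_{t=1}^{10}(z_t−z̄)(z_{t+1}−z̄) = 3.8760
Denominator Σ(z_t−z̄)² = 85.6364
r_1 = 3.8760 / 85.6364 = 0.045

0.045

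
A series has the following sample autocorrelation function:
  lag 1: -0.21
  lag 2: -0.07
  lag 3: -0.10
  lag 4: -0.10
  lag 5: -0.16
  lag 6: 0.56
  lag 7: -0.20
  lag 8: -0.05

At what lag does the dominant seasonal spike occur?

6

The largest autocorrelation is r_6 = 0.56; the remaining lags stay at or below -0.05.
The dominant spike at lag 6 indicates a seasonal period of 6.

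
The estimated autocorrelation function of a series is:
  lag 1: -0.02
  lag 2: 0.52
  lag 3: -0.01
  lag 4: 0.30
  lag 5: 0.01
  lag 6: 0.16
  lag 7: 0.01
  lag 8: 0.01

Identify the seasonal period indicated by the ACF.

The largest autocorrelation is r_2 = 0.52, with weaker echoes at lags 4 (0.30) and 6 (0.16); the remaining lags stay at or below 0.01.
The dominant spike at lag 2 indicates a seasonal period of 2.

2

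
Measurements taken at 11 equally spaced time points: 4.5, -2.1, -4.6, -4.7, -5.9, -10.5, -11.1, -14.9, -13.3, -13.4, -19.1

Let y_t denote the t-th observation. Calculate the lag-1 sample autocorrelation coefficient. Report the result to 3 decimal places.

0.558

Mean ȳ = (4.5 − 2.1 − 4.6 − 4.7 − 5.9 − 10.5 − 11.1 − 14.9 − 13.3 − 13.4 − 19.1)/11 = -8.6455
Numerator Σ_{t=1}^{10}(y_t−ȳ)(y_{t+1}−ȳ) = 255.0770
Denominator Σ(y_t−ȳ)² = 457.2673
r_1 = 255.0770 / 457.2673 = 0.558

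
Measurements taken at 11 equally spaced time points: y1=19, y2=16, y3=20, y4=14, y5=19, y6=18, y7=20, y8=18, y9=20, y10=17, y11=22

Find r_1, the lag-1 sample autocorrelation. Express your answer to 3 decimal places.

Mean ȳ = (19 + 16 + 20 + 14 + 19 + 18 + 20 + 18 + 20 + 17 + 22)/11 = 18.4545
Numerator Σ_{t=1}^{10}(y_t−ȳ)(y_{t+1}−ȳ) = -24.2066
Denominator Σ(y_t−ȳ)² = 48.7273
r_1 = -24.2066 / 48.7273 = -0.497

-0.497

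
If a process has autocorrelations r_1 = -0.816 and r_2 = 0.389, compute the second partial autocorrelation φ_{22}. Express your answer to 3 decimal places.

φ_{22} = (r_2 − r_1²) / (1 − r_1²)
r_1² = (-0.816)² = 0.665856
Numerator = 0.389 − 0.6659 = -0.2769; denominator = 1 − 0.6659 = 0.3341
φ_{22} = -0.2769 / 0.3341 = -0.829

-0.829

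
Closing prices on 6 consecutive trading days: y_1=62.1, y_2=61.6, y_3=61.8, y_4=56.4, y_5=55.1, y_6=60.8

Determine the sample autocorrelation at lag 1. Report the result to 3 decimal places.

0.244

Mean ȳ = (62.1 + 61.6 + 61.8 + 56.4 + 55.1 + 60.8)/6 = 59.6333
Σ(y_t−ȳ)(y_{t+1}−ȳ) = (4.8511) + (4.2611) + (-7.0056) + (14.6578) + (-5.2889) = 11.4756
Denominator Σ(y_t−ȳ)² = 47.0133
r_1 = 11.4756 / 47.0133 = 0.244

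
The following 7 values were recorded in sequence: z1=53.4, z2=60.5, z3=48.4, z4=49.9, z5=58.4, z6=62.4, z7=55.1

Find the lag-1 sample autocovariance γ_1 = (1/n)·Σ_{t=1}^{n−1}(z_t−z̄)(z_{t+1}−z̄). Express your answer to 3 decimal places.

-0.730

Mean z̄ = (53.4 + 60.5 + 48.4 + 49.9 + 58.4 + 62.4 + 55.1)/7 = 55.4429
Deviations: -2.0429, 5.0571, -7.0429, -5.5429, 2.9571, 6.9571, -0.3429
Σ_{t=1}^{6}(z_t−z̄)(z_{t+1}−z̄) = -5.1133
γ_1 = -5.1133 / 7 = -0.730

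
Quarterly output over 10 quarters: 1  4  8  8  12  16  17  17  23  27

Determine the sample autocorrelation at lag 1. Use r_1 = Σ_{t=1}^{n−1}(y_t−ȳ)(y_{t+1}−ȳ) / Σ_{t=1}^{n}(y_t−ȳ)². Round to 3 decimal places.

0.633

Mean ȳ = (1 + 4 + 8 + 8 + 12 + 16 + 17 + 17 + 23 + 27)/10 = 13.3000
Numerator Σ_{t=1}^{9}(y_t−ȳ)(y_{t+1}−ȳ) = 387.6100
Denominator Σ(y_t−ȳ)² = 612.1000
r_1 = 387.6100 / 612.1000 = 0.633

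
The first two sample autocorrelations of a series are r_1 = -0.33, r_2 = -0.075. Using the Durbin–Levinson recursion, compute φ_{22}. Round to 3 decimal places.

φ_{22} = (r_2 − r_1²) / (1 − r_1²)
r_1² = (-0.33)² = 0.1089
Numerator = -0.075 − 0.1089 = -0.1839; denominator = 1 − 0.1089 = 0.8911
φ_{22} = -0.1839 / 0.8911 = -0.206

-0.206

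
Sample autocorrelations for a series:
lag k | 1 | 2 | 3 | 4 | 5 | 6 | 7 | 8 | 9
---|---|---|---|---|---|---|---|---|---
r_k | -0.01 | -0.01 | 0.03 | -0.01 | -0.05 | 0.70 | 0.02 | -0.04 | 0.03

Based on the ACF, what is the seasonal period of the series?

6

The largest autocorrelation is r_6 = 0.70; the remaining lags stay at or below 0.03.
The dominant spike at lag 6 indicates a seasonal period of 6.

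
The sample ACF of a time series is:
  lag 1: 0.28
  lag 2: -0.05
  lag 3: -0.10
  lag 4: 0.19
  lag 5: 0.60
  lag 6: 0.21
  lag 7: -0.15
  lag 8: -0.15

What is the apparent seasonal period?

The largest autocorrelation is r_5 = 0.60; the remaining lags stay at or below 0.28.
The dominant spike at lag 5 indicates a seasonal period of 5.

5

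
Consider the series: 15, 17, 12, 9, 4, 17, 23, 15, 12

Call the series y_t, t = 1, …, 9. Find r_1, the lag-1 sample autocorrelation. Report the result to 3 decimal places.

Mean ȳ = (15 + 17 + 12 + 9 + 4 + 17 + 23 + 15 + 12)/9 = 13.7778
Numerator Σ_{t=1}^{8}(y_t−ȳ)(y_{t+1}−ȳ) = 60.7284
Denominator Σ(y_t−ȳ)² = 233.5556
r_1 = 60.7284 / 233.5556 = 0.260

0.260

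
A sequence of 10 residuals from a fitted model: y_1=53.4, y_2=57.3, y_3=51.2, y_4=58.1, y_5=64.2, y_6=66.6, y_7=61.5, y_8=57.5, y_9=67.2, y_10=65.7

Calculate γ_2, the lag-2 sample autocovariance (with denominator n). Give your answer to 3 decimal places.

Mean ȳ = (53.4 + 57.3 + 51.2 + 58.1 + 64.2 + 66.6 + 61.5 + 57.5 + 67.2 + 65.7)/10 = 60.2700
Σ_{t=1}^{8}(y_t−ȳ)(y_{t+2}−ȳ) = 0.1572
γ_2 = 0.1572 / 10 = 0.016

0.016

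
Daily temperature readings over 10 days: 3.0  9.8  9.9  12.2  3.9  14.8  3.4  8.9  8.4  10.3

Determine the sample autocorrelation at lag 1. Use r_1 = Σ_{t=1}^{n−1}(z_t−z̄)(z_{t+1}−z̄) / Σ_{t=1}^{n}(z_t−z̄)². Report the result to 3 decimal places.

-0.583

Mean z̄ = (3.0 + 9.8 + 9.9 + 12.2 + 3.9 + 14.8 + 3.4 + 8.9 + 8.4 + 10.3)/10 = 8.4600
Numerator Σ_{t=1}^{9}(z_t−z̄)(z_{t+1}−z̄) = -80.4096
Denominator Σ(z_t−z̄)² = 137.8440
r_1 = -80.4096 / 137.8440 = -0.583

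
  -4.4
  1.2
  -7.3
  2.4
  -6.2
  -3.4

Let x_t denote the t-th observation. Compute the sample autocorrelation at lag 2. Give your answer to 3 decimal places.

Mean x̄ = (-4.4 + 1.2 − 7.3 + 2.4 − 6.2 − 3.4)/6 = -2.9500
Deviations from mean: -1.4500, 4.1500, -4.3500, 5.3500, -3.2500, -0.4500
Numerator Σ_{t=1}^{4}(x_t−x̄)(x_{t+2}−x̄) = 40.2400
Denominator Σ(x_t−x̄)² = 77.6350
r_2 = 40.2400 / 77.6350 = 0.518

0.518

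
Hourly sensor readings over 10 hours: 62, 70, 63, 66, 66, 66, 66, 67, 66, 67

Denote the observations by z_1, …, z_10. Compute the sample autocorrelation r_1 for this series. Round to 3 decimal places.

-0.648

Mean z̄ = (62 + 70 + 63 + 66 + 66 + 66 + 66 + 67 + 66 + 67)/10 = 65.9000
Numerator Σ_{t=1}^{9}(z_t−z̄)(z_{t+1}−z̄) = -27.8100
Denominator Σ(z_t−z̄)² = 42.9000
r_1 = -27.8100 / 42.9000 = -0.648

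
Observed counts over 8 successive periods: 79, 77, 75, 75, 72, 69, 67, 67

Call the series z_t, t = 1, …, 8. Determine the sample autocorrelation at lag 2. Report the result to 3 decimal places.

0.266

Mean z̄ = (79 + 77 + 75 + 75 + 72 + 69 + 67 + 67)/8 = 72.6250
Deviations from mean: 6.3750, 4.3750, 2.3750, 2.3750, -0.6250, -3.6250, -5.6250, -5.6250
Numerator Σ_{t=1}^{6}(z_t−z̄)(z_{t+2}−z̄) = 39.3438
Denominator Σ(z_t−z̄)² = 147.8750
r_2 = 39.3438 / 147.8750 = 0.266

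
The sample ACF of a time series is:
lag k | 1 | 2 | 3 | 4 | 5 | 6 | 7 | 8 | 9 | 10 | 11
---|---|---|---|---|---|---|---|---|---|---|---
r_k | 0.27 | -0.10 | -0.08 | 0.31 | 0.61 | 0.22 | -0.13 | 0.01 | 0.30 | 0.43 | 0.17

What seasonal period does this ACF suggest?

5

The largest autocorrelation is r_5 = 0.61, with a weaker echo at lag 10 (0.43); the remaining lags stay at or below 0.31.
The dominant spike at lag 5 indicates a seasonal period of 5.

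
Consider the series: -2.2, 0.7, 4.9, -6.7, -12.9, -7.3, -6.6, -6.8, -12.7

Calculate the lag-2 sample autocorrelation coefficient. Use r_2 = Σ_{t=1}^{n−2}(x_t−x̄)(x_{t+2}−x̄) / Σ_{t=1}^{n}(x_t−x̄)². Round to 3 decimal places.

Mean x̄ = (-2.2 + 0.7 + 4.9 − 6.7 − 12.9 − 7.3 − 6.6 − 6.8 − 12.7)/9 = -5.5111
Σ(x_t−x̄)(x_{t+2}−x̄) = (34.4723) + (-7.3843) + (-76.9265) + (2.1268) + (8.0457) + (2.3057) + (7.8279) = -29.5325
Denominator Σ(x_t−x̄)² = 271.6689
r_2 = -29.5325 / 271.6689 = -0.109

-0.109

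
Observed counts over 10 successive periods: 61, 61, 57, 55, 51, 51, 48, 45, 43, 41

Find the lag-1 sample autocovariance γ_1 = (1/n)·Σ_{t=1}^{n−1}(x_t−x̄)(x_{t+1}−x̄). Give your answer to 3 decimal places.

32.901

Mean x̄ = (61 + 61 + 57 + 55 + 51 + 51 + 48 + 45 + 43 + 41)/10 = 51.3000
Σ_{t=1}^{9}(x_t−x̄)(x_{t+1}−x̄) = 329.0100
γ_1 = 329.0100 / 10 = 32.901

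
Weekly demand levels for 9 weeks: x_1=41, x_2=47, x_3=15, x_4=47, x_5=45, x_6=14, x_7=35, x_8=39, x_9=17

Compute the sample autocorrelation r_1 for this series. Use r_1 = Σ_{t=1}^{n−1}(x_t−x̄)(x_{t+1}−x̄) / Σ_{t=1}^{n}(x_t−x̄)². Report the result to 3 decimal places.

Mean x̄ = (41 + 47 + 15 + 47 + 45 + 14 + 35 + 39 + 17)/9 = 33.3333
Numerator Σ_{t=1}^{8}(x_t−x̄)(x_{t+1}−x̄) = -577.7778
Denominator Σ(x_t−x̄)² = 1580.0000
r_1 = -577.7778 / 1580.0000 = -0.366

-0.366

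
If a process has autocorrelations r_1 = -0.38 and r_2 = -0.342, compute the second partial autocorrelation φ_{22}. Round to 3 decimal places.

φ_{22} = (r_2 − r_1²) / (1 − r_1²)
r_1² = (-0.38)² = 0.1444
Numerator = -0.342 − 0.1444 = -0.4864; denominator = 1 − 0.1444 = 0.8556
φ_{22} = -0.4864 / 0.8556 = -0.568

-0.568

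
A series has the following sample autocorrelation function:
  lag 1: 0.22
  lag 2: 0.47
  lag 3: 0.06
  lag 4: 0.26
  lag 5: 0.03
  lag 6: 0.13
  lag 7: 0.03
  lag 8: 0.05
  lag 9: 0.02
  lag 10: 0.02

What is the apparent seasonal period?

The largest autocorrelation is r_2 = 0.47, with a weaker echo at lag 4 (0.26); the remaining lags stay at or below 0.22.
The dominant spike at lag 2 indicates a seasonal period of 2.

2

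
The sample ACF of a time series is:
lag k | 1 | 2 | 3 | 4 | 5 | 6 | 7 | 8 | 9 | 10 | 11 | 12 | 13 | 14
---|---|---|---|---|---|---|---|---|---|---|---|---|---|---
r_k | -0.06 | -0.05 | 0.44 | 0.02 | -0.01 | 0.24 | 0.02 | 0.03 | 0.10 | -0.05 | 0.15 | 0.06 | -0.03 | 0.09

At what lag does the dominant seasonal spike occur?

The largest autocorrelation is r_3 = 0.44, with a weaker echo at lag 6 (0.24); the remaining lags stay at or below 0.15.
The dominant spike at lag 3 indicates a seasonal period of 3.

3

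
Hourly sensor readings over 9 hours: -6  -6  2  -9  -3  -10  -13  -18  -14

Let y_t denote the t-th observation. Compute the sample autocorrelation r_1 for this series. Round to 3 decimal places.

0.399

Mean ȳ = (-6 − 6 + 2 − 9 − 3 − 10 − 13 − 18 − 14)/9 = -8.5556
Numerator Σ_{t=1}^{8}(y_t−ȳ)(y_{t+1}−ȳ) = 118.1358
Denominator Σ(y_t−ȳ)² = 296.2222
r_1 = 118.1358 / 296.2222 = 0.399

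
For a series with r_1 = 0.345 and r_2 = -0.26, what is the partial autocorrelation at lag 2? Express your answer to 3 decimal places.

-0.430

φ_{22} = (r_2 − r_1²) / (1 − r_1²)
r_1² = (0.345)² = 0.119025
Numerator = -0.26 − 0.1190 = -0.3790; denominator = 1 − 0.1190 = 0.8810
φ_{22} = -0.3790 / 0.8810 = -0.430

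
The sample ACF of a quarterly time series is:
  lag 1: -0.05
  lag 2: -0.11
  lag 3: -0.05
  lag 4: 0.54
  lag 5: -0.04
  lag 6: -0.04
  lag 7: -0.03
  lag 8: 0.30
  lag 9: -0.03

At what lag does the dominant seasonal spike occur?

4

The largest autocorrelation is r_4 = 0.54, with a weaker echo at lag 8 (0.30); the remaining lags stay at or below -0.03.
The dominant spike at lag 4 indicates a seasonal period of 4.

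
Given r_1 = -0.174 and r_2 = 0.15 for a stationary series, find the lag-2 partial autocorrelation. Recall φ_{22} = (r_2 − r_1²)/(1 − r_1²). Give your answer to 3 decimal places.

φ_{22} = (r_2 − r_1²) / (1 − r_1²)
r_1² = (-0.174)² = 0.030276
Numerator = 0.15 − 0.0303 = 0.1197; denominator = 1 − 0.0303 = 0.9697
φ_{22} = 0.1197 / 0.9697 = 0.123

0.123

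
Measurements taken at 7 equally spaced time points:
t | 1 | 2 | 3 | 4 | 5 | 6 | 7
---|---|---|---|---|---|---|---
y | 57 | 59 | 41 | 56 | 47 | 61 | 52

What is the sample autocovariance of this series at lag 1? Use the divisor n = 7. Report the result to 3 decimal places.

Mean ȳ = (57 + 59 + 41 + 56 + 47 + 61 + 52)/7 = 53.2857
Deviations: 3.7143, 5.7143, -12.2857, 2.7143, -6.2857, 7.7143, -1.2857
Σ_{t=1}^{6}(y_t−ȳ)(y_{t+1}−ȳ) = -157.7959
γ_1 = -157.7959 / 7 = -22.542

-22.542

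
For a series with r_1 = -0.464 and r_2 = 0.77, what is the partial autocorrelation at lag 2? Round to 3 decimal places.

0.707

φ_{22} = (r_2 − r_1²) / (1 − r_1²)
r_1² = (-0.464)² = 0.215296
Numerator = 0.77 − 0.2153 = 0.5547; denominator = 1 − 0.2153 = 0.7847
φ_{22} = 0.5547 / 0.7847 = 0.707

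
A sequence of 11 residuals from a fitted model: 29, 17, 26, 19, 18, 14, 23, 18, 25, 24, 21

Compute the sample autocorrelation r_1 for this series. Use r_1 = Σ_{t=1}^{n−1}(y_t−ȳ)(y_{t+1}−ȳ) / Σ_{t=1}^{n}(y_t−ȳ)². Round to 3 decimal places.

-0.263

Mean ȳ = (29 + 17 + 26 + 19 + 18 + 14 + 23 + 18 + 25 + 24 + 21)/11 = 21.2727
Numerator Σ_{t=1}^{10}(y_t−ȳ)(y_{t+1}−ȳ) = -53.7107
Denominator Σ(y_t−ȳ)² = 204.1818
r_1 = -53.7107 / 204.1818 = -0.263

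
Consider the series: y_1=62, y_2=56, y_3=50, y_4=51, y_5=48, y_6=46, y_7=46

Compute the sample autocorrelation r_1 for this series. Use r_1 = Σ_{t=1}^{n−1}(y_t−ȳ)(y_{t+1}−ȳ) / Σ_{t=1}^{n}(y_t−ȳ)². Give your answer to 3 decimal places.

0.443

Mean ȳ = (62 + 56 + 50 + 51 + 48 + 46 + 46)/7 = 51.2857
Σ(y_t−ȳ)(y_{t+1}−ȳ) = (50.5102) + (-6.0612) + (0.3673) + (0.9388) + (17.3673) + (27.9388) = 91.0612
Denominator Σ(y_t−ȳ)² = 205.4286
r_1 = 91.0612 / 205.4286 = 0.443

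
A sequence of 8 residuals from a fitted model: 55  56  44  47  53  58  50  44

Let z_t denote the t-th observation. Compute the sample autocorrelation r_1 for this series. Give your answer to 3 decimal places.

0.092

Mean z̄ = (55 + 56 + 44 + 47 + 53 + 58 + 50 + 44)/8 = 50.8750
Σ(z_t−z̄)(z_{t+1}−z̄) = (21.1406) + (-35.2344) + (26.6406) + (-8.2344) + (15.1406) + (-6.2344) + (6.0156) = 19.2344
Denominator Σ(z_t−z̄)² = 208.8750
r_1 = 19.2344 / 208.8750 = 0.092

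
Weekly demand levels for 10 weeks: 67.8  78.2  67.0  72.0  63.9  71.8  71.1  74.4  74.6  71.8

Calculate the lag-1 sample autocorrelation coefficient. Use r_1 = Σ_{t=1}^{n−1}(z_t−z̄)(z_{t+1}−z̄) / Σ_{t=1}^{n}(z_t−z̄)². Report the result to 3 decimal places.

-0.352

Mean z̄ = (67.8 + 78.2 + 67.0 + 72.0 + 63.9 + 71.8 + 71.1 + 74.4 + 74.6 + 71.8)/10 = 71.2600
Numerator Σ_{t=1}^{9}(z_t−z̄)(z_{t+1}−z̄) = -54.4476
Denominator Σ(z_t−z̄)² = 154.6240
r_1 = -54.4476 / 154.6240 = -0.352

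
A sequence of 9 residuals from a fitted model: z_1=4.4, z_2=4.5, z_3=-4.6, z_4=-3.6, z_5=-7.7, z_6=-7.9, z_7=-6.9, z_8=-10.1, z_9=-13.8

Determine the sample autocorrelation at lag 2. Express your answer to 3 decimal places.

Mean z̄ = (4.4 + 4.5 − 4.6 − 3.6 − 7.7 − 7.9 − 6.9 − 10.1 − 13.8)/9 = -5.0778
Numerator Σ_{t=1}^{7}(z_t−z̄)(z_{t+2}−z̄) = 48.1046
Denominator Σ(z_t−z̄)² = 303.4356
r_2 = 48.1046 / 303.4356 = 0.159

0.159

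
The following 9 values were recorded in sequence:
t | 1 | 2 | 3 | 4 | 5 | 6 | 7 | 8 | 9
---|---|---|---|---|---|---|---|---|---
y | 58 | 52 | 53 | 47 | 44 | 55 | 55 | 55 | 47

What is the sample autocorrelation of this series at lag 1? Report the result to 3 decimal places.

0.075

Mean ȳ = (58 + 52 + 53 + 47 + 44 + 55 + 55 + 55 + 47)/9 = 51.7778
Numerator Σ_{t=1}^{8}(y_t−ȳ)(y_{t+1}−ȳ) = 13.2840
Denominator Σ(y_t−ȳ)² = 177.5556
r_1 = 13.2840 / 177.5556 = 0.075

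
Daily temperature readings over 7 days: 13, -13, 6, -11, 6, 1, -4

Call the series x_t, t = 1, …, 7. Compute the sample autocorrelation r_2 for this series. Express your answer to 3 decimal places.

0.406

Mean x̄ = (13 − 13 + 6 − 11 + 6 + 1 − 4)/7 = -0.2857
Deviations from mean: 13.2857, -12.7143, 6.2857, -10.7143, 6.2857, 1.2857, -3.7143
Σ(x_t−x̄)(x_{t+2}−x̄) = (83.5102) + (136.2245) + (39.5102) + (-13.7755) + (-23.3469) = 222.1224
Denominator Σ(x_t−x̄)² = 547.4286
r_2 = 222.1224 / 547.4286 = 0.406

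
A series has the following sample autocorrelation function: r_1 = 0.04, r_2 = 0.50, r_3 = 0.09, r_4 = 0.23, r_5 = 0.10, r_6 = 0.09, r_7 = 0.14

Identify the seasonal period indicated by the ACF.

2

The largest autocorrelation is r_2 = 0.50, with a weaker echo at lag 4 (0.23); the remaining lags stay at or below 0.14.
The dominant spike at lag 2 indicates a seasonal period of 2.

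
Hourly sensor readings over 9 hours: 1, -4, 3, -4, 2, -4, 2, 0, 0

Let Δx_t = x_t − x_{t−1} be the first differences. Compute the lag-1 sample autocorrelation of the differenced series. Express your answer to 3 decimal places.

First differences Δx: -5, 7, -7, 6, -6, 6, -2, 0
Mean of differences = -0.1250
Numerator Σ(Δx_t−Δx̄)(Δx_{t+1}−Δx̄) = -209.5156
Denominator Σ(Δx_t−Δx̄)² = 234.8750
r_1(Δx) = -209.5156 / 234.8750 = -0.892

-0.892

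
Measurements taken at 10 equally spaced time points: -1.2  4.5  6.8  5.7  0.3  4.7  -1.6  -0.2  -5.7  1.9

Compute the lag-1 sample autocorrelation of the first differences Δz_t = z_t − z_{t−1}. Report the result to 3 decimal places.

-0.416

First differences Δz: 5.7, 2.3, -1.1, -5.4, 4.4, -6.3, 1.4, -5.5, 7.6
Mean of differences = 0.3444
Numerator Σ(Δz_t−Δz̄)(Δz_{t+1}−Δz̄) = -89.8853
Denominator Σ(Δz_t−Δz̄)² = 216.1022
r_1(Δz) = -89.8853 / 216.1022 = -0.416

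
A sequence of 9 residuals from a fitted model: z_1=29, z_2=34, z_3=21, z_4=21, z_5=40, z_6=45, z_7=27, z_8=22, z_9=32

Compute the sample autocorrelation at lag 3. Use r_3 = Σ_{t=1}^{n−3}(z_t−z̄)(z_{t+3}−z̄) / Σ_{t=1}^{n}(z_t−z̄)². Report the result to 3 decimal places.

-0.191

Mean z̄ = (29 + 34 + 21 + 21 + 40 + 45 + 27 + 22 + 32)/9 = 30.1111
Σ(z_t−z̄)(z_{t+3}−z̄) = (10.1235) + (38.4568) + (-135.6543) + (28.3457) + (-80.2099) + (28.1235) = -110.8148
Denominator Σ(z_t−z̄)² = 580.8889
r_3 = -110.8148 / 580.8889 = -0.191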